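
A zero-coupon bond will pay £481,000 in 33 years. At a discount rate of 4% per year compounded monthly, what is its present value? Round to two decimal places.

£128,774.45

Growth factor = (1 + 0.04/12)^396 ≈ 3.73521311814.
P = 481,000/3.73521311814 ≈ 128,774.4460.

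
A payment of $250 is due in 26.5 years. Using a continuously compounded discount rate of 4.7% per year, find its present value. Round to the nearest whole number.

$72

P = A·e^(−rt) = 250·e^(−1.2455).
e^(−1.2455) ≈ 0.287796974, so P ≈ 71.9492.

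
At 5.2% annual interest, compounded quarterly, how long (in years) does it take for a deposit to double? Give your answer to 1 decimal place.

(1 + 0.013)^(4t) = 2.
4t = ln 2 / ln(1 + 0.013) ≈ 0.69315/0.0129162 ≈ 53.6648.
t ≈ 13.4162.

13.4 years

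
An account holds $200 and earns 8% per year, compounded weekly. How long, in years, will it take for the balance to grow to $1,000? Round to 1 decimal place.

We need (1 + 0.00153846)^(52t) = 5, so 52t = ln 5 / ln 1.001538 ≈ 1046.9392.
t ≈ 1046.9392/52 = 20.1334 years.

20.1 years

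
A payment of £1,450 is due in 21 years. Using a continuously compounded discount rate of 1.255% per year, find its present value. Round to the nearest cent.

P = A·e^(−rt) = 1,450·e^(−0.26355).
e^(−0.26355) ≈ 0.7683192055, so P ≈ 1,114.0628.

£1,114.06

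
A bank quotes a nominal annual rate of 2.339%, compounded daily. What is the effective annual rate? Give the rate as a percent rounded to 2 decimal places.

2.37%

EAR = (1 + 2.339%/365)^365 − 1 = (1 + 0.0000640822)^365 − 1.
(1 + 0.0000640822)^365 ≈ 1.023665, so EAR ≈ 2.36649%.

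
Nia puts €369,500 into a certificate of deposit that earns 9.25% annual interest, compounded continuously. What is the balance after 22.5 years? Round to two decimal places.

A = P·e^(rt) = 369,500·e^(0.0925·22.5) = 369,500·e^2.08125.
e^2.08125 ≈ 8.014480756537, so A ≈ 2,961,350.6395.

€2,961,350.64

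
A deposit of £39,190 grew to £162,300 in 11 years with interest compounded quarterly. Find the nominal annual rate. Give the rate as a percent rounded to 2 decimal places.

13.13%

The 44-period growth factor is 162,300/39,190 = 4.14136.
r/4 = 4.14136^(1/44) − 1 ≈ 0.0328232, so r ≈ 4·0.0328232 = 13.12928%.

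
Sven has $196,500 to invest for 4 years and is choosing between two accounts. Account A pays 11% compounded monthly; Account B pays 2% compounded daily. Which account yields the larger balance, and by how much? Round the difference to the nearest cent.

Account A, by $91,630.57

A: (1 + 0.11/12)^48 ≈ 1.54959804779, so 196,500 × 1.54959804779 ≈ 304,496.0164.
B: (1 + 0.02/365)^1460 ≈ 1.08328469344, so 196,500 × 1.08328469344 ≈ 212,865.4423.
Difference ≈ 91,630.5741 in favor of A.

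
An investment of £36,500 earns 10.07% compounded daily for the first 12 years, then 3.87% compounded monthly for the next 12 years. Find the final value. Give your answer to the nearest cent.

After 12 years at 10.07%: 36,500 × 3.34756540772 ≈ 122,186.1374.
Then 12 years at 3.87%: 122,186.1374 × 1.58987080964 ≈ 194,260.1732.

£194,260.17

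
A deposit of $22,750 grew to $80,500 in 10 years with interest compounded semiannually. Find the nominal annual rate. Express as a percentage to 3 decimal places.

13.045%

The 20-period growth factor is 80,500/22,750 = 3.53846.
r/2 = 3.53846^(1/20) − 1 ≈ 0.0652235, so r ≈ 2·0.0652235 = 13.04469%.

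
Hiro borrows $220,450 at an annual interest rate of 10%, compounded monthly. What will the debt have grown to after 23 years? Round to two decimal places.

Growth factor = (1 + 0.1/12)^276 ≈ 9.879575812255.
A ≈ 220,450 × 9.879575812255 ≈ 2,177,952.4878.

$2,177,952.49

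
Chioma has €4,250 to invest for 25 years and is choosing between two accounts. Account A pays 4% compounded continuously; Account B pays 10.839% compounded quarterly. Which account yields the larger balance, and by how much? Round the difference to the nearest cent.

Account B, by €50,043.82

A: e^(0.04·25) = e^1 ≈ 2.7182818285, so 4,250 × 2.7182818285 ≈ 11,552.6978.
B: (1 + 0.0270975)^100 ≈ 14.493297699, so 4,250 × 14.493297699 ≈ 61,596.5152.
Difference ≈ 50,043.8174 in favor of B.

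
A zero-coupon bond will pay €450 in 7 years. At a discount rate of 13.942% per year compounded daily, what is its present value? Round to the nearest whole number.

Growth factor = (1 + 0.13942/365)^2555 ≈ 2.65316603.
P = 450/2.65316603 ≈ 169.6087.

€170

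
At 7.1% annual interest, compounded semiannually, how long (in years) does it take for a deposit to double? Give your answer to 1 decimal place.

(1 + 0.0355)^(2t) = 2.
2t = ln 2 / ln(1 + 0.0355) ≈ 0.69315/0.0348844 ≈ 19.8698.
t ≈ 9.9349.

9.9 years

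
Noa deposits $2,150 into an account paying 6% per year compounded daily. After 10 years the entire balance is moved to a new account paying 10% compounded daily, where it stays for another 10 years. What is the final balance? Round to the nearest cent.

After 10 years at 6%: 2,150 × 1.8220289545 ≈ 3,917.3623.
Then 10 years at 10%: 3,917.3623 × 2.7179095546 ≈ 10,647.0363.

$10,647.04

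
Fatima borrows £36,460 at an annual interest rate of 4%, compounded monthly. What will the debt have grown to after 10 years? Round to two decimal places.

£54,355.76

Growth factor = (1 + 0.04/12)^120 ≈ 1.4908326824.
A ≈ 36,460 × 1.4908326824 ≈ 54,355.7596.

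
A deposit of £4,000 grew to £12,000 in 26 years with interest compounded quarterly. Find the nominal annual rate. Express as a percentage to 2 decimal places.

The 104-period growth factor is 12,000/4,000 = 3.
r/4 = 3^(1/104) − 1 ≈ 0.0106196, so r ≈ 4·0.0106196 = 4.24783%.

4.25%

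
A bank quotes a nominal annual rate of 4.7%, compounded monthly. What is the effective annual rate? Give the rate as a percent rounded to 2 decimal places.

4.80%

EAR = (1 + 4.7%/12)^12 − 1 = (1 + 0.00391667)^12 − 1.
(1 + 0.00391667)^12 ≈ 1.048026, so EAR ≈ 4.80258%.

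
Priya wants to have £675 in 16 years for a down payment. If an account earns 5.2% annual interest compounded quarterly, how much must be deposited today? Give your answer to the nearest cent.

£295.32

Periodic rate = 5.2%/4 = 0.013; 64 periods.
P = 675/(1 + 0.013)^64 ≈ 675/2.2856225 ≈ 295.3244.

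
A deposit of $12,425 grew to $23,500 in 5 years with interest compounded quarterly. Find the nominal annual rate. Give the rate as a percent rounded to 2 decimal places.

The 20-period growth factor is 23,500/12,425 = 1.89135.
r/4 = 1.89135^(1/20) − 1 ≈ 0.0323776, so r ≈ 4·0.0323776 = 12.95104%.

12.95%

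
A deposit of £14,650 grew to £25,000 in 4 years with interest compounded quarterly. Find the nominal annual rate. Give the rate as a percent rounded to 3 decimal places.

13.587%

(1 + r/4)^16 = 25,000/14,650 = 1.70648.
1 + r/4 = 1.70648^(1/16) ≈ 1.033966, so r/4 ≈ 0.0339663.
r ≈ 4·0.0339663 = 13.58653%.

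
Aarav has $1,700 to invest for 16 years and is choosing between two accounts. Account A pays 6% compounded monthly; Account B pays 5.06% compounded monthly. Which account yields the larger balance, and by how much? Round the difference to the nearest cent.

A: (1 + 0.005)^192 ≈ 2.605456683, so 1,700 × 2.605456683 ≈ 4,429.2764.
B: (1 + 0.0506/12)^192 ≈ 2.24318757, so 1,700 × 2.24318757 ≈ 3,813.4189.
Difference ≈ 615.8575 in favor of A.

Account A, by $615.86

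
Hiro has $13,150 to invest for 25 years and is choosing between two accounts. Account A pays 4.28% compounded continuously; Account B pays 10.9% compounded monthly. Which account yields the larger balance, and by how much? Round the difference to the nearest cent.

Account B, by $159,831.75

A: e^(0.0428·25) = e^1.07 ≈ 2.9153795, so 13,150 × 2.9153795 ≈ 38,337.2404.
B: (1 + 0.109/12)^300 ≈ 15.0698852067, so 13,150 × 15.0698852067 ≈ 198,168.9905.
Difference ≈ 159,831.7500 in favor of B.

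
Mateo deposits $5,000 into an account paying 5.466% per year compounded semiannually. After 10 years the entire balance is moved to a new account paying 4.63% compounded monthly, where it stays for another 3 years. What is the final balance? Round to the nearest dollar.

Phase 1: 5,000·(1 + 0.02733)^20 ≈ 8,573.7223.
Phase 2: 8,573.7223·(1 + 0.0463/12)^36 ≈ 9,848.6532.

$9,849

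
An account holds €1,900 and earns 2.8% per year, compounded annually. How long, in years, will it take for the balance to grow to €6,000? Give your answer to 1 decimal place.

(1 + 0.028)^t = 6,000/1,900 = 3.1579.
t·ln(1 + 0.028) = ln(3.1579); t = 1.1499/0.0276152 ≈ 41.6404.

41.6 years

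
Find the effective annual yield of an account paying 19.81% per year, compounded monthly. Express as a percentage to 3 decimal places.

21.711%

EAR = (1 + 19.81%/12)^12 − 1 = (1 + 0.0165083)^12 − 1.
(1 + 0.0165083)^12 ≈ 1.217114, so EAR ≈ 21.71142%.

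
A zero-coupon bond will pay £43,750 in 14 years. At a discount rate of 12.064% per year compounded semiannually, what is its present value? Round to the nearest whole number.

Periodic rate = 12.064%/2 = 0.06032; 28 periods.
P = 43,750/(1 + 0.06032)^28 ≈ 43,750/5.1550714722 ≈ 8,486.7883.

£8,487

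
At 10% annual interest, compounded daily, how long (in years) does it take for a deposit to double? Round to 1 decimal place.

6.9 years

(1 + 0.000273973)^(365t) = 2.
365t = ln 2 / ln(1 + 0.000273973) ≈ 0.69315/0.000273935 ≈ 2530.3338.
t ≈ 6.9324.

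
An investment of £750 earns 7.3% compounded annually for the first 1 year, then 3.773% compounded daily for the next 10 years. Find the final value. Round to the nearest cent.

Phase 1: 750·(1 + 0.073)^1 ≈ 804.7500.
Phase 2: 804.7500·(1 + 0.03773/365)^3650 ≈ 1,173.5776.

£1,173.58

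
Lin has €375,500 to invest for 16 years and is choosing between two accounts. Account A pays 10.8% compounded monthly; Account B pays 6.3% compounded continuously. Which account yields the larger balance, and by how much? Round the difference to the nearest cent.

Account A, by €1,068,644.13

A: (1 + 0.009)^192 ≈ 5.586038408349, so 375,500 × 5.586038408349 ≈ 2,097,557.4223.
B: e^(0.063·16) = e^1.008 ≈ 2.74011530053, so 375,500 × 2.74011530053 ≈ 1,028,913.2953.
Difference ≈ 1,068,644.1270 in favor of A.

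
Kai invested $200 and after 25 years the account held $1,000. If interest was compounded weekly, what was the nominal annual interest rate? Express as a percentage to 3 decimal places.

6.442%

(1 + r/52)^1300 = 1,000/200 = 5.
1 + r/52 = 5^(1/1300) ≈ 1.001239, so r/52 ≈ 0.0012388.
r ≈ 52·0.0012388 = 6.44174%.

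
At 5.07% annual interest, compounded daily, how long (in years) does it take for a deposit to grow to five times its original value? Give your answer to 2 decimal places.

(1 + 0.000138904)^(365t) = 5.
365t = ln 5 / ln(1 + 0.000138904) ≈ 1.6094/0.000138894 ≈ 11587.4879.
t ≈ 31.7465.

31.75 years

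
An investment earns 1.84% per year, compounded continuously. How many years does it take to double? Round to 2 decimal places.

37.67 years

e^(0.0184t) = 2, so 0.0184t = ln 2 ≈ 0.69315.
t ≈ 0.69315/0.0184 ≈ 37.6710.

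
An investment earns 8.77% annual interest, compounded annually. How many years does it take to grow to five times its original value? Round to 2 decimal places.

19.15 years

(1 + 0.0877)^t = 5.
t = ln 5 / ln(1 + 0.0877) ≈ 1.6094/0.0840654 ≈ 19.1451.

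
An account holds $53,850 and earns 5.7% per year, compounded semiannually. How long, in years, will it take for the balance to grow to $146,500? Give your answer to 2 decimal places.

17.81 years

We need (1 + 0.0285)^(2t) = 2.7205, so 2t = ln 2.7205 / ln 1.0285 ≈ 35.6147.
t ≈ 35.6147/2 = 17.8073 years.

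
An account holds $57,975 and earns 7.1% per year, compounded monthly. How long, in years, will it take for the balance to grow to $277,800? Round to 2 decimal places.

22.13 years

(1 + 0.00591667)^(12t) = 277,800/57,975 = 4.7917.
12t·ln(1 + 0.00591667) = ln(4.7917); 12t = 1.5669/0.00589923 ≈ 265.6091.
t ≈ 22.1341 years.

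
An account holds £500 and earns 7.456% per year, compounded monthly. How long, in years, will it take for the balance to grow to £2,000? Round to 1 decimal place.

18.7 years

(1 + 0.00621333)^(12t) = 2,000/500 = 4.
12t·ln(1 + 0.00621333) = ln(4); 12t = 1.3863/0.00619411 ≈ 223.8085.
t ≈ 18.6507 years.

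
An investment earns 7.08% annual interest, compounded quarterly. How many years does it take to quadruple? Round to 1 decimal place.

(1 + 0.0177)^(4t) = 4.
4t = ln 4 / ln(1 + 0.0177) ≈ 1.3863/0.0175452 ≈ 79.0128.
t ≈ 19.7532.

19.8 years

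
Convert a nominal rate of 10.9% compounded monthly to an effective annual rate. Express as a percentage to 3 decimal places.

11.461%

One year is 12 periods at 0.00908333 each: (1 + 0.00908333)^12 ≈ 1.114614.
EAR = 1.114614 − 1 ≈ 11.46138%.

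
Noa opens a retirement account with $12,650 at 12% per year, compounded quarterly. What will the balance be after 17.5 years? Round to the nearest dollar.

$100,160

Growth factor = (1 + 0.03)^70 ≈ 7.91782191212.
A ≈ 12,650 × 7.91782191212 ≈ 100,160.4472.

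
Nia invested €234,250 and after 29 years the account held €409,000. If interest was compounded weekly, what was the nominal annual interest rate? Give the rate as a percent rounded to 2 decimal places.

(1 + r/52)^1508 = 409,000/234,250 = 1.746.
1 + r/52 = 1.746^(1/1508) ≈ 1.00037, so r/52 ≈ 0.000369648.
r ≈ 52·0.000369648 = 1.92217%.

1.92%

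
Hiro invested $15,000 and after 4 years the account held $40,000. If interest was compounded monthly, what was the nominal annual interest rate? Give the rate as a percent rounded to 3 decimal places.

24.773%

(1 + r/12)^48 = 40,000/15,000 = 2.66667.
1 + r/12 = 2.66667^(1/48) ≈ 1.020644, so r/12 ≈ 0.0206441.
r ≈ 12·0.0206441 = 24.77297%.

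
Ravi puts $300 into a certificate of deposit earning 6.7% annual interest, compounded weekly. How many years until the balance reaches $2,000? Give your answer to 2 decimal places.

(1 + 0.00128846)^(52t) = 2,000/300 = 6.6667.
52t·ln(1 + 0.00128846) = ln(6.6667); 52t = 1.8971/0.00128763 ≈ 1473.3400.
t ≈ 28.3335 years.

28.33 years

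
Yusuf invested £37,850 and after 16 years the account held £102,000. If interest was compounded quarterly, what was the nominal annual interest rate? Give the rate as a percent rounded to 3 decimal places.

(1 + r/4)^64 = 102,000/37,850 = 2.69485.
1 + r/4 = 2.69485^(1/64) ≈ 1.01561, so r/4 ≈ 0.0156103.
r ≈ 4·0.0156103 = 6.24412%.

6.244%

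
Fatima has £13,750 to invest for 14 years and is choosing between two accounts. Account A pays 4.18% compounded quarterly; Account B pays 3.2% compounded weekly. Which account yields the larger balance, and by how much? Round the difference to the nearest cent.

Account A growth factor: (1 + 0.01045)^56 ≈ 1.7899066474; balance ≈ 24,611.2164.
Account B growth factor: (1 + 0.032/52)^728 ≈ 1.5649630451; balance ≈ 21,518.2419.
Account A is larger by 3,092.9745.

Account A, by £3,092.97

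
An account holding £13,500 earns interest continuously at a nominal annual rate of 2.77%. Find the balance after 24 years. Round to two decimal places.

A = P·e^(rt) = 13,500·e^(0.0277·24) = 13,500·e^0.6648.
e^0.6648 ≈ 1.9441016621, so A ≈ 26,245.3724.

£26,245.37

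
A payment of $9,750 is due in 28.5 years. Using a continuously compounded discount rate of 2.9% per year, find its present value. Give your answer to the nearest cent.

P = A·e^(−rt) = 9,750·e^(−0.8265).
e^(−0.8265) ≈ 0.4375781327, so P ≈ 4,266.3868.

$4,266.39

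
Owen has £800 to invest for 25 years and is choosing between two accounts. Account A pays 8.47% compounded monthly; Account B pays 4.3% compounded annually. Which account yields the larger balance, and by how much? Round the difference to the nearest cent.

Account A, by £4,307.09

Account A growth factor: (1 + 0.0847/12)^300 ≈ 8.248752437; balance ≈ 6,599.0019.
Account B growth factor: (1 + 0.043)^25 ≈ 2.864888411; balance ≈ 2,291.9107.
Account A is larger by 4,307.0912.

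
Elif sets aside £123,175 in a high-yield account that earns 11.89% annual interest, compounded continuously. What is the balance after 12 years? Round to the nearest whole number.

A = P·e^(rt) = 123,175·e^(0.1189·12) = 123,175·e^1.4268.
e^1.4268 ≈ 4.16534872665, so A ≈ 513,066.8294.

£513,067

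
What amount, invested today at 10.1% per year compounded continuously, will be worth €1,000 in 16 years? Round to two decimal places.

P = A·e^(−rt) = 1,000·e^(−1.616).
e^(−1.616) ≈ 0.198691879, so P ≈ 198.6919.

€198.69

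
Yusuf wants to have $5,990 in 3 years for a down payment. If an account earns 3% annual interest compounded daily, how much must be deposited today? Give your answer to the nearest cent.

Periodic rate = 3%/365 = 0.0000821918; 1095 periods.
P = 5,990/(1 + 0.03/365)^1095 ≈ 5,990/1.094170237 ≈ 5,474.4680.

$5,474.47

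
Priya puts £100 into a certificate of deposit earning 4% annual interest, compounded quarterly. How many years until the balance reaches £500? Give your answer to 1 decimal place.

We need (1 + 0.01)^(4t) = 5, so 4t = ln 5 / ln 1.01 ≈ 161.7472.
t ≈ 161.7472/4 = 40.4368 years.

40.4 years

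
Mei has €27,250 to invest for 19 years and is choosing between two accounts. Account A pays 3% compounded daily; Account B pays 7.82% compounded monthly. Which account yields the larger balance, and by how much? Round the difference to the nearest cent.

Account B, by €71,640.96

Account A growth factor: (1 + 0.03/365)^6935 ≈ 1.7682256331; balance ≈ 48,184.1485.
Account B growth factor: (1 + 0.0782/12)^228 ≈ 4.39725155224; balance ≈ 119,825.1048.
Account B is larger by 71,640.9563.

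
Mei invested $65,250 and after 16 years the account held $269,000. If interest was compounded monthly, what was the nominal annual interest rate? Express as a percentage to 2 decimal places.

(1 + r/12)^192 = 269,000/65,250 = 4.12261.
1 + r/12 = 4.12261^(1/192) ≈ 1.007405, so r/12 ≈ 0.00740481.
r ≈ 12·0.00740481 = 8.88577%.

8.89%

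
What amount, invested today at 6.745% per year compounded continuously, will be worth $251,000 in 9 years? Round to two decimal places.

$136,783.99

P = A·e^(−rt) = 251,000·e^(−0.60705).
e^(−0.60705) ≈ 0.54495612072, so P ≈ 136,783.9863.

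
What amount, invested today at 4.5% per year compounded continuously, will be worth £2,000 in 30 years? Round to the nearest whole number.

P = A·e^(−rt) = 2,000·e^(−1.35).
e^(−1.35) ≈ 0.2592402606, so P ≈ 518.4805.

£518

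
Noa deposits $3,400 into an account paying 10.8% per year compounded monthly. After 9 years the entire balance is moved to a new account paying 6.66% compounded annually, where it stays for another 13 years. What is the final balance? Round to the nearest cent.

After 9 years at 10.8%: 3,400 × 2.631758011 ≈ 8,947.9772.
Then 13 years at 6.66%: 8,947.9772 × 2.3121740969 ≈ 20,689.2812.

$20,689.28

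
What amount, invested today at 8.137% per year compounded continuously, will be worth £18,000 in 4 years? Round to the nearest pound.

£12,999

P = A·e^(−rt) = 18,000·e^(−0.32548).
e^(−0.32548) ≈ 0.72218062373, so P ≈ 12,999.2512.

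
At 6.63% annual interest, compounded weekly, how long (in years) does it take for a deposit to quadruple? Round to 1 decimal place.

20.9 years

(1 + 0.001275)^(52t) = 4.
52t = ln 4 / ln(1 + 0.001275) ≈ 1.3863/0.00127419 ≈ 1087.9827.
t ≈ 20.9227.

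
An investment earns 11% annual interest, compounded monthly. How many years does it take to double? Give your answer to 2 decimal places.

(1 + 0.00916667)^(12t) = 2.
12t = ln 2 / ln(1 + 0.00916667) ≈ 0.69315/0.00912491 ≈ 75.9621.
t ≈ 6.3302.

6.33 years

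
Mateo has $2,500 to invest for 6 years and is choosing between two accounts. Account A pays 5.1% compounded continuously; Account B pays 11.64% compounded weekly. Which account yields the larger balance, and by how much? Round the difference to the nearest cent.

Account B, by $1,627.46

Account A growth factor: e^(0.051·6) = e^0.306 ≈ 1.357982307; balance ≈ 3,394.9558.
Account B growth factor: (1 + 0.1164/52)^312 ≈ 2.008964658; balance ≈ 5,022.4116.
Account B is larger by 1,627.4559.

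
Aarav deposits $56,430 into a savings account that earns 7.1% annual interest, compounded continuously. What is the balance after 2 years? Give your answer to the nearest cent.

A = P·e^(rt) = 56,430·e^(0.071·2) = 56,430·e^0.142.
e^0.142 ≈ 1.1525766485, so A ≈ 65,039.9003.

$65,039.90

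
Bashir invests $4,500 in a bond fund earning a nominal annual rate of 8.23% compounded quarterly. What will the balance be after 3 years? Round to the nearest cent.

Periodic rate = 8.23%/4 = 0.020575; periods = 4·3 = 12.
A = 4,500·(1 + 0.020575)^12 ≈ 4,500·1.276847727 ≈ 5,745.8148.

$5,745.81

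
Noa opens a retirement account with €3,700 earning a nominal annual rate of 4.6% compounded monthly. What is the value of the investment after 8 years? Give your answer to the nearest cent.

€5,342.16

Growth factor = (1 + 0.046/12)^96 ≈ 1.443825898.
A ≈ 3,700 × 1.443825898 ≈ 5,342.1558.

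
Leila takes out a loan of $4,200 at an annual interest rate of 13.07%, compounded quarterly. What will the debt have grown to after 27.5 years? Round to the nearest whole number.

Growth factor = (1 + 0.032675)^110 ≈ 34.3560294053.
A ≈ 4,200 × 34.3560294053 ≈ 144,295.3235.

$144,295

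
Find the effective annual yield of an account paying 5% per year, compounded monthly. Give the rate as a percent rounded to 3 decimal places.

5.116%

One year is 12 periods at 0.00416667 each: (1 + 0.00416667)^12 ≈ 1.051162.
EAR = 1.051162 − 1 ≈ 5.11619%.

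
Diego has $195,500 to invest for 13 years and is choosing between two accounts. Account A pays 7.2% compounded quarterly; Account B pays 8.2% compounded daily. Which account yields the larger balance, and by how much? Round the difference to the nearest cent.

Account B, by $73,267.24

Account A growth factor: (1 + 0.018)^52 ≈ 2.52862516672; balance ≈ 494,346.2201.
Account B growth factor: (1 + 0.082/365)^4745 ≈ 2.90339364568; balance ≈ 567,613.4577.
Account B is larger by 73,267.2376.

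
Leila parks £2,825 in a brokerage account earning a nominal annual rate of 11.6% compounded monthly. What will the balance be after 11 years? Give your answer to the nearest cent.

£10,058.12

Periodic rate = 11.6%/12 = 0.00966667; periods = 12·11 = 132.
A = 2,825·(1 + 0.116/12)^132 ≈ 2,825·3.5603972502 ≈ 10,058.1222.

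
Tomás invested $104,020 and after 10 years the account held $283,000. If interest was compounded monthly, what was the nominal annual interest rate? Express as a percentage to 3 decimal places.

(1 + r/12)^120 = 283,000/104,020 = 2.72063.
1 + r/12 = 2.72063^(1/120) ≈ 1.008375, so r/12 ≈ 0.00837541.
r ≈ 12·0.00837541 = 10.05049%.

10.050%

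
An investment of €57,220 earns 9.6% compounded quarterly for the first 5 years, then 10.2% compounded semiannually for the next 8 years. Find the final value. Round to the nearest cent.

€203,793.55

Phase 1: 57,220·(1 + 0.024)^20 ≈ 91,948.9949.
Phase 2: 91,948.9949·(1 + 0.051)^16 ≈ 203,793.5538.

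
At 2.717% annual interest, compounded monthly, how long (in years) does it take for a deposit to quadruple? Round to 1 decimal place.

51.1 years

(1 + 0.00226417)^(12t) = 4.
12t = ln 4 / ln(1 + 0.00226417) ≈ 1.3863/0.00226161 ≈ 612.9686.
t ≈ 51.0807.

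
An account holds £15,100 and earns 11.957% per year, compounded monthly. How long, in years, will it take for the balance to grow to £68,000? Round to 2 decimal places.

12.65 years

We need (1 + 0.00996417)^(12t) = 4.5033, so 12t = ln 4.5033 / ln 1.009964 ≈ 151.7736.
t ≈ 151.7736/12 = 12.6478 years.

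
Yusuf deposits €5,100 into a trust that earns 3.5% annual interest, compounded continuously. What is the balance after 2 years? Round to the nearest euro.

€5,470

A = P·e^(rt) = 5,100·e^(0.035·2) = 5,100·e^0.07.
e^0.07 ≈ 1.072508181, so A ≈ 5,469.7917.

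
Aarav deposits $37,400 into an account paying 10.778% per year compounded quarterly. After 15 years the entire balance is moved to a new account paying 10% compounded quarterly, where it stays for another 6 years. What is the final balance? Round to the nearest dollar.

$333,484

Phase 1: 37,400·(1 + 0.026945)^60 ≈ 184,375.2776.
Phase 2: 184,375.2776·(1 + 0.025)^24 ≈ 333,484.3491.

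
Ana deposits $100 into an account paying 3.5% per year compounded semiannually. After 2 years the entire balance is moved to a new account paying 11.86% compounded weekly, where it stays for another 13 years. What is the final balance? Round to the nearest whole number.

After 2 years at 3.5%: 100 × 1.07185903 ≈ 107.1859.
Then 13 years at 11.86%: 107.1859 × 4.66479749 ≈ 500.0005.

$500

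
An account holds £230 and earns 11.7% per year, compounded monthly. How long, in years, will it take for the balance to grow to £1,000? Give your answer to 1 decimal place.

We need (1 + 0.00975)^(12t) = 4.3478, so 12t = ln 4.3478 / ln 1.00975 ≈ 151.4696.
t ≈ 151.4696/12 = 12.6225 years.

12.6 years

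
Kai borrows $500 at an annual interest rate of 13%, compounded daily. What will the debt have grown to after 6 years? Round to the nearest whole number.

$1,091

Growth factor = (1 + 0.13/365)^2190 ≈ 2.181169343.
A ≈ 500 × 2.181169343 ≈ 1,090.5847.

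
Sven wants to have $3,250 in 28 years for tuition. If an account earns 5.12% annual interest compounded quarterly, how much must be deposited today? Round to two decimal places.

Growth factor = (1 + 0.0128)^112 ≈ 4.155789863.
P = 3,250/4.155789863 ≈ 782.0415.

$782.04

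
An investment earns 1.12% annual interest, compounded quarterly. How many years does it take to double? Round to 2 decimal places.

61.97 years

(1 + 0.0028)^(4t) = 2.
4t = ln 2 / ln(1 + 0.0028) ≈ 0.69315/0.00279609 ≈ 247.8990.
t ≈ 61.9747.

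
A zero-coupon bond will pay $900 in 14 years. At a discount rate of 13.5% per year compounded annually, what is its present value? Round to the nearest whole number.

Annual rate = 13.5% = 0.135; 14 periods.
P = 900/(1 + 0.135)^14 ≈ 900/5.88765104 ≈ 152.8623.

$153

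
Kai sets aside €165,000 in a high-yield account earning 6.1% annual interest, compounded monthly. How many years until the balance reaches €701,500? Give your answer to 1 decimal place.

We need (1 + 0.00508333)^(12t) = 4.2515, so 12t = ln 4.2515 / ln 1.005083 ≈ 285.4329.
t ≈ 285.4329/12 = 23.7861 years.

23.8 years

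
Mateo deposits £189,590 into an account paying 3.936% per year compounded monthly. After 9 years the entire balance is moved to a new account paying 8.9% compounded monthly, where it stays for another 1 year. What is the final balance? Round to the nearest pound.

£295,065

After 9 years at 3.936%: 189,590 × 1.42427129876 ≈ 270,027.5955.
Then 1 years at 8.9%: 270,027.5955 × 1.09272172701 ≈ 295,065.0205.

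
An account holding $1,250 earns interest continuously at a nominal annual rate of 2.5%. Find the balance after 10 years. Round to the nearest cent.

$1,605.03

A = P·e^(rt) = 1,250·e^(0.025·10) = 1,250·e^0.25.
e^0.25 ≈ 1.284025417, so A ≈ 1,605.0318.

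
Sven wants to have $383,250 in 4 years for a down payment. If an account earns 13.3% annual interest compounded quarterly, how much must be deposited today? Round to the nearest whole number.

$227,089

Growth factor = (1 + 0.03325)^16 ≈ 1.68766647467.
P = 383,250/1.68766647467 ≈ 227,088.7084.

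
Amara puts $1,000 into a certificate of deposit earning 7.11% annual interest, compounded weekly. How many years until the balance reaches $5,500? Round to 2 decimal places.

(1 + 0.00136731)^(52t) = 5,500/1,000 = 5.5.
52t·ln(1 + 0.00136731) = ln(5.5); 52t = 1.7047/0.00136637 ≈ 1247.6440.
t ≈ 23.9932 years.

23.99 years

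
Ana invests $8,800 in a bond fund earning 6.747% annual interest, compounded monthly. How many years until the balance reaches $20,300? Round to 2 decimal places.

12.42 years

We need (1 + 0.0056225)^(12t) = 2.3068, so 12t = ln 2.3068 / ln 1.005623 ≈ 149.0826.
t ≈ 149.0826/12 = 12.4235 years.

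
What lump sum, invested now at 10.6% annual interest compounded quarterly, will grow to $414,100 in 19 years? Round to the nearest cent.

$56,731.56

Periodic rate = 10.6%/4 = 0.0265; 76 periods.
P = 414,100/(1 + 0.0265)^76 ≈ 414,100/7.29928770138 ≈ 56,731.5630.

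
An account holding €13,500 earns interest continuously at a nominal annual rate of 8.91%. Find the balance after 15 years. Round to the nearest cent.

A = P·e^(rt) = 13,500·e^(0.0891·15) = 13,500·e^1.3365.
e^1.3365 ≈ 3.8057002175, so A ≈ 51,376.9529.

€51,376.95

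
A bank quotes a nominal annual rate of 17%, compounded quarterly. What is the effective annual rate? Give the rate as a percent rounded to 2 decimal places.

One year is 4 periods at 0.0425 each: (1 + 0.0425)^4 ≈ 1.181148.
EAR = 1.181148 − 1 ≈ 18.11478%.

18.11%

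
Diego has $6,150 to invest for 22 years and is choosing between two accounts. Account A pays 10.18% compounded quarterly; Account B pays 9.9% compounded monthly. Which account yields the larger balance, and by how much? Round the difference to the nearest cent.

Account A growth factor: (1 + 0.02545)^88 ≈ 9.1300902186; balance ≈ 56,150.0548.
Account B growth factor: (1 + 0.00825)^264 ≈ 8.7500976441; balance ≈ 53,813.1005.
Account A is larger by 2,336.9543.

Account A, by $2,336.95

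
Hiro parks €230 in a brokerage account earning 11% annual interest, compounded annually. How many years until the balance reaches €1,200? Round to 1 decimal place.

15.8 years

(1 + 0.11)^t = 1,200/230 = 5.2174.
t·ln(1 + 0.11) = ln(5.2174); t = 1.652/0.10436 ≈ 15.8298.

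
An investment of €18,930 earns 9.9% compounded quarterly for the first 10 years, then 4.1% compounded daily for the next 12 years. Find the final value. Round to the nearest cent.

After 10 years at 9.9%: 18,930 × 2.6589922991 ≈ 50,334.7242.
Then 12 years at 4.1%: 50,334.7242 × 1.6355389273 ≈ 82,324.4009.

€82,324.40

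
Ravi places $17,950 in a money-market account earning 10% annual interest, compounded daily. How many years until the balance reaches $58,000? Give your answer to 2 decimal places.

(1 + 0.000273973)^(365t) = 58,000/17,950 = 3.2312.
365t·ln(1 + 0.000273973) = ln(3.2312); 365t = 1.1729/0.000273935 ≈ 4281.4995.
t ≈ 11.7301 years.

11.73 years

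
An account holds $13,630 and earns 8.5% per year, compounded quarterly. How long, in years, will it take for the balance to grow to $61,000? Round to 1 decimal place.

We need (1 + 0.02125)^(4t) = 4.4754, so 4t = ln 4.4754 / ln 1.02125 ≈ 71.2691.
t ≈ 71.2691/4 = 17.8173 years.

17.8 years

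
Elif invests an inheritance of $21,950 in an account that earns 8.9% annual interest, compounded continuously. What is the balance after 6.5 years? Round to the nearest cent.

A = P·e^(rt) = 21,950·e^(0.089·6.5) = 21,950·e^0.5785.
e^0.5785 ≈ 1.7833613814, so A ≈ 39,144.7823.

$39,144.78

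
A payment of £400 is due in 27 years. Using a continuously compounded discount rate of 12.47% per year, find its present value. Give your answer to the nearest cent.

P = A·e^(−rt) = 400·e^(−3.3669).
e^(−3.3669) ≈ 0.0344964106, so P ≈ 13.7986.

£13.80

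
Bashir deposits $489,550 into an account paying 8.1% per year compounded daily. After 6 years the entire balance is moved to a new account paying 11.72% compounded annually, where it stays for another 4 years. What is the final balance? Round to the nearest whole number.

After 6 years at 8.1%: 489,550 × 1.625712338608 ≈ 795,867.4754.
Then 4 years at 11.72%: 795,867.4754 × 1.557843075093 ≈ 1,239,836.6352.

$1,239,837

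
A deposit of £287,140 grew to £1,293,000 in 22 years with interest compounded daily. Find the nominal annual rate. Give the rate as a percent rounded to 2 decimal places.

6.84%

(1 + r/365)^8030 = 1,293,000/287,140 = 4.50303.
1 + r/365 = 4.50303^(1/8030) ≈ 1.000187, so r/365 ≈ 0.000187409.
r ≈ 365·0.000187409 = 6.84042%.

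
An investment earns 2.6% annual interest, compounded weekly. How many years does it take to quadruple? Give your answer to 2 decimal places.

(1 + 0.0005)^(52t) = 4.
52t = ln 4 / ln(1 + 0.0005) ≈ 1.3863/0.000499875 ≈ 2773.2818.
t ≈ 53.3323.

53.33 years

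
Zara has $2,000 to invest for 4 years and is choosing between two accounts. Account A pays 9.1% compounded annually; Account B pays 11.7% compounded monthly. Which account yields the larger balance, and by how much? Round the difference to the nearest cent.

Account B, by $352.83

Account A growth factor: (1 + 0.091)^4 ≈ 1.416768859; balance ≈ 2,833.5377.
Account B growth factor: (1 + 0.00975)^48 ≈ 1.593181917; balance ≈ 3,186.3638.
Account B is larger by 352.8261.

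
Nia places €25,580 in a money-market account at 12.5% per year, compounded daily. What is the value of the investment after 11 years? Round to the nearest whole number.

Growth factor = (1 + 0.125/365)^4015 ≈ 3.95414584118.
A ≈ 25,580 × 3.95414584118 ≈ 101,147.0506.

€101,147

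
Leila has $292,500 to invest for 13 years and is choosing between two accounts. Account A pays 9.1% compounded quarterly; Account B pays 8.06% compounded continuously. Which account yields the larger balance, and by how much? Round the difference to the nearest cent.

A: (1 + 0.02275)^52 ≈ 3.22116806545, so 292,500 × 3.22116806545 ≈ 942,191.6591.
B: e^(0.0806·13) = e^1.0478 ≈ 2.85137119605, so 292,500 × 2.85137119605 ≈ 834,026.0748.
Difference ≈ 108,165.5843 in favor of A.

Account A, by $108,165.58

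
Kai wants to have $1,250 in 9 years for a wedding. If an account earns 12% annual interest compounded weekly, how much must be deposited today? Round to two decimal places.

Periodic rate = 12%/52 = 0.00230769; 468 periods.
P = 1,250/(1 + 0.12/52)^468 ≈ 1,250/2.941017941 ≈ 425.0229.

$425.02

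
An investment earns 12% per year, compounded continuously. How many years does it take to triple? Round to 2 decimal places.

9.16 years

e^(0.12t) = 3, so 0.12t = ln 3 ≈ 1.0986.
t ≈ 1.0986/0.12 ≈ 9.1551.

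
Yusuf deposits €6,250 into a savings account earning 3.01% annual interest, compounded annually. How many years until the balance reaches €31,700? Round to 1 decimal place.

We need (1 + 0.0301)^t = 5.072, so t = ln 5.072 / ln 1.0301 ≈ 54.7525.

54.8 years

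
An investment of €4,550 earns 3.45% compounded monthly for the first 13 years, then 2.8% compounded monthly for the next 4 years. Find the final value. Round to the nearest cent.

Phase 1: 4,550·(1 + 0.002875)^156 ≈ 7,120.5413.
Phase 2: 7,120.5413·(1 + 0.028/12)^48 ≈ 7,963.3780.

€7,963.38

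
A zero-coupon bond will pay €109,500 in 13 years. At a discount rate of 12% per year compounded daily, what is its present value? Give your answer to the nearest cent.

Periodic rate = 12%/365 = 0.000328767; 4745 periods.
P = 109,500/(1 + 0.12/365)^4745 ≈ 109,500/4.75760132464 ≈ 23,015.7999.

€23,015.80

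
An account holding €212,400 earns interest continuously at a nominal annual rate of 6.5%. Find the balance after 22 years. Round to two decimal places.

€887,555.71

A = P·e^(rt) = 212,400·e^(0.065·22) = 212,400·e^1.43.
e^1.43 ≈ 4.17869919192, so A ≈ 887,555.7084.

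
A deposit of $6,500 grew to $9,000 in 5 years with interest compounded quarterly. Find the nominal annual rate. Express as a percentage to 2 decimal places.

6.56%

(1 + r/4)^20 = 9,000/6,500 = 1.38462.
1 + r/4 = 1.38462^(1/20) ≈ 1.016404, so r/4 ≈ 0.0164042.
r ≈ 4·0.0164042 = 6.56169%.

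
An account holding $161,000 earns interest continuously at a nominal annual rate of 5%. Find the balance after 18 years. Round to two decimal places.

A = P·e^(rt) = 161,000·e^(0.05·18) = 161,000·e^0.9.
e^0.9 ≈ 2.45960311116, so A ≈ 395,996.1009.

$395,996.10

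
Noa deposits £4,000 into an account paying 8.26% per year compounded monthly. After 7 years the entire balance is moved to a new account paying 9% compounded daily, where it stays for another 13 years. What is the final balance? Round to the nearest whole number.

After 7 years at 8.26%: 4,000 × 1.7792983714 ≈ 7,117.1935.
Then 13 years at 9%: 7,117.1935 × 3.221527987 ≈ 22,928.2380.

£22,928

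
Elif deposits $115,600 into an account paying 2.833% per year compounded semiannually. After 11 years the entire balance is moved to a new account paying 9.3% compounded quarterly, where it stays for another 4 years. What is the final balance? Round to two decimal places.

$227,538.82

Phase 1: 115,600·(1 + 0.014165)^22 ≈ 157,524.2572.
Phase 2: 157,524.2572·(1 + 0.02325)^16 ≈ 227,538.8158.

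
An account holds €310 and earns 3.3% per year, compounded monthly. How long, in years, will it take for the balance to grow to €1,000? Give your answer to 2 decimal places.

(1 + 0.00275)^(12t) = 1,000/310 = 3.2258.
12t·ln(1 + 0.00275) = ln(3.2258); 12t = 1.1712/0.00274623 ≈ 426.4700.
t ≈ 35.5392 years.

35.54 years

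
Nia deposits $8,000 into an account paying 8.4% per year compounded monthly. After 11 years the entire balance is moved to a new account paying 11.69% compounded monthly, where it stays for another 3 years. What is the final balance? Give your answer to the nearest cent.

$28,480.66

Phase 1: 8,000·(1 + 0.007)^132 ≈ 20,090.0076.
Phase 2: 20,090.0076·(1 + 0.1169/12)^36 ≈ 28,480.6630.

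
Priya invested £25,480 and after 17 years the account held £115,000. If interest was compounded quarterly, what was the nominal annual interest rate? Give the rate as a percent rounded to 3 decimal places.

8.964%

(1 + r/4)^68 = 115,000/25,480 = 4.51334.
1 + r/4 = 4.51334^(1/68) ≈ 1.02241, so r/4 ≈ 0.0224097.
r ≈ 4·0.0224097 = 8.96389%.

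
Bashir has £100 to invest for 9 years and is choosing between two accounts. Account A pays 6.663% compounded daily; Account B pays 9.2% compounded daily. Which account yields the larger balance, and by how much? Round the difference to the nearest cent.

Account B, by £46.71

Account A growth factor: (1 + 0.06663/365)^3285 ≈ 1.82141792; balance ≈ 182.1418.
Account B growth factor: (1 + 0.092/365)^3285 ≈ 2.28849791; balance ≈ 228.8498.
Account B is larger by 46.7080.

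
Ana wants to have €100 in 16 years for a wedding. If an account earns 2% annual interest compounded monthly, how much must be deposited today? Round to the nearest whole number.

€73

Growth factor = (1 + 0.02/12)^192 ≈ 1.376761.
P = 100/1.376761 ≈ 72.6342.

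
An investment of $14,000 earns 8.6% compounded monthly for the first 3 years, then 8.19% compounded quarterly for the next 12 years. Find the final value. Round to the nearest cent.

$47,895.00

Phase 1: 14,000·(1 + 0.086/12)^36 ≈ 18,104.0781.
Phase 2: 18,104.0781·(1 + 0.020475)^48 ≈ 47,894.9979.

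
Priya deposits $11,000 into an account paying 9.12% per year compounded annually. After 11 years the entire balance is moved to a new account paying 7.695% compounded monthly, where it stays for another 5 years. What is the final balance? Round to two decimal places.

$42,160.13

Phase 1: 11,000·(1 + 0.0912)^11 ≈ 28,730.3301.
Phase 2: 28,730.3301·(1 + 0.0064125)^60 ≈ 42,160.1308.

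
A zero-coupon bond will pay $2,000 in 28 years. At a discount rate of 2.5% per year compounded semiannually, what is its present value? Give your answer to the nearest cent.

Growth factor = (1 + 0.0125)^56 ≈ 2.005034204.
P = 2,000/2.005034204 ≈ 997.4892.

$997.49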